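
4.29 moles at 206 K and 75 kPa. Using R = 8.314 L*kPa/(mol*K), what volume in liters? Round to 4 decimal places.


PV = nRT, solve for V = nRT / P.
nRT = 4.29 * 8.314 * 206 = 7347.4144
V = 7347.4144 / 75
V = 97.96552533 L, rounded to 4 dp:

97.9655 L


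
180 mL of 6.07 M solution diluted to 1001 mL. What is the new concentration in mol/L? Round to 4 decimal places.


Dilution: M1*V1 = M2*V2, solve for M2.
M2 = M1*V1 / V2
M2 = 6.07 * 180 / 1001
M2 = 1092.6 / 1001
M2 = 1.09150849 mol/L, rounded to 4 dp:

1.0915 mol/L


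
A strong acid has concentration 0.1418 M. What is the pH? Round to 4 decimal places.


A strong acid dissociates completely, so [H+] equals the given concentration.
pH = -log10([H+]) = -log10(0.1418)
pH = 0.84832377, rounded to 4 dp:

0.8483


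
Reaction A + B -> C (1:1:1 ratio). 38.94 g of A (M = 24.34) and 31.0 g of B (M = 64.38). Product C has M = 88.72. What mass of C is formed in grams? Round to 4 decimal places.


Find moles of each reactant; the smaller value is the limiting reagent in a 1:1:1 reaction, so moles_C equals moles of the limiter.
n_A = mass_A / M_A = 38.94 / 24.34 = 1.599836 mol
n_B = mass_B / M_B = 31.0 / 64.38 = 0.481516 mol
Limiting reagent: B (smaller), n_limiting = 0.481516 mol
mass_C = n_limiting * M_C = 0.481516 * 88.72
mass_C = 42.72009952 g, rounded to 4 dp:

42.7201 g


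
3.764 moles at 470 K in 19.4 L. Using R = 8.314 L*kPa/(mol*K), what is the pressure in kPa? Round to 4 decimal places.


PV = nRT, solve for P = nRT / V.
nRT = 3.764 * 8.314 * 470 = 14708.1311
P = 14708.1311 / 19.4
P = 758.15108763 kPa, rounded to 4 dp:

758.1511 kPa


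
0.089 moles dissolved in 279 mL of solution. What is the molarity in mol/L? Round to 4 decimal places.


Convert volume to liters: V_L = V_mL / 1000.
V_L = 279 / 1000 = 0.279 L
M = n / V_L = 0.089 / 0.279
M = 0.31899642 mol/L, rounded to 4 dp:

0.3190 mol/L


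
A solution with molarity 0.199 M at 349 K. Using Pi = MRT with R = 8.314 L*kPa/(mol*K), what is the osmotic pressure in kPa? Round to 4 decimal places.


Osmotic pressure (van't Hoff): Pi = M*R*T.
RT = 8.314 * 349 = 2901.586
Pi = 0.199 * 2901.586
Pi = 577.415614 kPa, rounded to 4 dp:

577.4156 kPa


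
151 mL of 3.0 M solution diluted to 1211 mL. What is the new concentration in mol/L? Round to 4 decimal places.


Dilution: M1*V1 = M2*V2, solve for M2.
M2 = M1*V1 / V2
M2 = 3.0 * 151 / 1211
M2 = 453.0 / 1211
M2 = 0.37407102 mol/L, rounded to 4 dp:

0.3741 mol/L


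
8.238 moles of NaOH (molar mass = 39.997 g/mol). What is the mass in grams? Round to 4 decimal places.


mass = n * M
mass = 8.238 * 39.997
mass = 329.495286 g, rounded to 4 dp:

329.4953 g


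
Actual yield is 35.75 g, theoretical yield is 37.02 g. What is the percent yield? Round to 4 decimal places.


% yield = 100 * actual / theoretical
% yield = 100 * 35.75 / 37.02
% yield = 96.56942193 %, rounded to 4 dp:

96.5694 %


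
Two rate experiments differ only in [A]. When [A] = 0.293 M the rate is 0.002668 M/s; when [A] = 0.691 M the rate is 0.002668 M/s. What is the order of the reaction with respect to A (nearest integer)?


Rate is proportional to [A]^n, so rate2/rate1 = ([A]2/[A]1)^n. Take logs to solve for n.
rate2/rate1 = 0.002668 / 0.002668 = 1.0
[A]2/[A]1 = 0.691 / 0.293 = 2.3584
n = ln(1.0) / ln(2.3584) = 0.0
Nearest integer order:

0


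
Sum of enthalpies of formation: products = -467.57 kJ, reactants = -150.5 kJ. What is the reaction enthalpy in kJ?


dH_rxn = sum(dH_f products) - sum(dH_f reactants)
dH_rxn = -467.57 - (-150.5)
dH_rxn = -317.07 kJ:

-317.07 kJ


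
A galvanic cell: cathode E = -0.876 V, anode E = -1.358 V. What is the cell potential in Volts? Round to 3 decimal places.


Standard cell potential: E_cell = E_cathode - E_anode.
E_cell = -0.876 - (-1.358)
E_cell = 0.482 V, rounded to 3 dp:

0.482 V


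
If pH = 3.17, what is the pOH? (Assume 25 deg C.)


At 25 deg C, pH + pOH = 14.
pOH = 14 - pH = 14 - 3.17
pOH = 10.83:

10.83


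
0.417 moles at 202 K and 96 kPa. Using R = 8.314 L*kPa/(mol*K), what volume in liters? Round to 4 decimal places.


PV = nRT, solve for V = nRT / P.
nRT = 0.417 * 8.314 * 202 = 700.3215
V = 700.3215 / 96
V = 7.29501563 L, rounded to 4 dp:

7.2950 L


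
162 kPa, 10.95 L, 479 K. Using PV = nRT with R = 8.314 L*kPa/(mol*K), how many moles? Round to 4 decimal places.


PV = nRT, solve for n = PV / (RT).
PV = 162 * 10.95 = 1773.9
RT = 8.314 * 479 = 3982.406
n = 1773.9 / 3982.406
n = 0.44543424 mol, rounded to 4 dp:

0.4454 mol


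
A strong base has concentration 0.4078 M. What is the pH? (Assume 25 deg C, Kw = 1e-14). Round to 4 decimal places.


A strong base dissociates completely, so [OH-] equals the given concentration.
pOH = -log10([OH-]) = -log10(0.4078) = 0.389553
pH = 14 - pOH = 14 - 0.389553
pH = 13.610447, rounded to 4 dp:

13.6104


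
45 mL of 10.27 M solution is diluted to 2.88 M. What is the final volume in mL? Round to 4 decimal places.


Dilution: M1*V1 = M2*V2, solve for V2.
V2 = M1*V1 / M2
V2 = 10.27 * 45 / 2.88
V2 = 462.15 / 2.88
V2 = 160.46875 mL, rounded to 4 dp:

160.4688 mL


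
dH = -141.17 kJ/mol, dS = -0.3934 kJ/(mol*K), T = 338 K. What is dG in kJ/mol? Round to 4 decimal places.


Gibbs: dG = dH - T*dS (consistent units, dS already in kJ/(mol*K)).
T*dS = 338 * -0.3934 = -132.9692
dG = -141.17 - (-132.9692)
dG = -8.2008 kJ/mol, rounded to 4 dp:

-8.2008 kJ/mol


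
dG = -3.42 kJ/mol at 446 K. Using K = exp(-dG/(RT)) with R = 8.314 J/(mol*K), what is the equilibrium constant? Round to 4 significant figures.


dG is in kJ/mol; multiply by 1000 to match R in J/(mol*K).
RT = 8.314 * 446 = 3708.044 J/mol
exponent = -dG*1000 / (RT) = -(-3.42*1000) / 3708.044 = 0.92231915
K = exp(0.92231915)
K = 2.5151166, rounded to 4 significant figures:

2.515


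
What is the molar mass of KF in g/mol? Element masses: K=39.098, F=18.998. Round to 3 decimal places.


M = sum(count * atomic_mass) over atoms.
M = 1*39.098 + 1*18.998
M = 39.098 + 18.998
M = 58.096 g/mol, rounded to 3 dp:

58.096 g/mol


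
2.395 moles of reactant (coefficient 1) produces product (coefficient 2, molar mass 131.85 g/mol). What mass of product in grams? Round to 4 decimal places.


Use the coefficient ratio to convert reactant moles to product moles, then multiply by the product's molar mass.
moles_P = moles_R * (coeff_P / coeff_R) = 2.395 * (2/1) = 4.79
mass_P = moles_P * M_P = 4.79 * 131.85
mass_P = 631.5615 g, rounded to 4 dp:

631.5615 g


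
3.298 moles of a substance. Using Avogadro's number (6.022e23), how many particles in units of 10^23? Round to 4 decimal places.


N = n * NA, then divide by 1e23 for the requested units.
N / 1e23 = n * 6.022
N / 1e23 = 3.298 * 6.022
N / 1e23 = 19.860556, rounded to 4 dp:

19.8606


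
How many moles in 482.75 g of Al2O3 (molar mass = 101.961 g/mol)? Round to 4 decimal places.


n = mass / M
n = 482.75 / 101.961
n = 4.73465345 mol, rounded to 4 dp:

4.7347 mol


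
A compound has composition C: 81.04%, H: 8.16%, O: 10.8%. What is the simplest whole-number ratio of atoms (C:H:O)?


Assume 100 g of compound, divide each mass% by atomic mass to get moles, then normalize by the smallest to get a raw atom ratio.
Moles per 100 g: C: 81.04/12.011 = 6.7471, H: 8.16/1.008 = 8.0952, O: 10.8/15.999 = 0.675
Raw ratio (divide by min = 0.675): C: 9.995, H: 11.992, O: 1.0
Multiply by 1 to clear fractions: C: 9.995 ~= 10, H: 11.992 ~= 12, O: 1.0 ~= 1
Reduce by GCD to get the simplest whole-number ratio:

10:12:1


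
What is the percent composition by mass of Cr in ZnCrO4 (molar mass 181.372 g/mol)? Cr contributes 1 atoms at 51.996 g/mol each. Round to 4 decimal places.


pct = 100 * (n_elem * M_elem) / M_total
mass_contribution = 1 * 51.996 = 51.996 g/mol
pct = 100 * 51.996 / 181.372
pct = 28.66815164 %, rounded to 4 dp:

28.6682 %


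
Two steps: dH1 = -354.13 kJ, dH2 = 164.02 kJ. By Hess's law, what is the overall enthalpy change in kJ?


Hess's law: enthalpy is a state function, so add the step enthalpies.
dH_total = dH1 + dH2 = -354.13 + (164.02)
dH_total = -190.11 kJ:

-190.11 kJ


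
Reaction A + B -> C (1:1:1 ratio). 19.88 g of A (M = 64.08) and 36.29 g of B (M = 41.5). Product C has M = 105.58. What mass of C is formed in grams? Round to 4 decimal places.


Find moles of each reactant; the smaller value is the limiting reagent in a 1:1:1 reaction, so moles_C equals moles of the limiter.
n_A = mass_A / M_A = 19.88 / 64.08 = 0.310237 mol
n_B = mass_B / M_B = 36.29 / 41.5 = 0.874458 mol
Limiting reagent: A (smaller), n_limiting = 0.310237 mol
mass_C = n_limiting * M_C = 0.310237 * 105.58
mass_C = 32.75482246 g, rounded to 4 dp:

32.7548 g


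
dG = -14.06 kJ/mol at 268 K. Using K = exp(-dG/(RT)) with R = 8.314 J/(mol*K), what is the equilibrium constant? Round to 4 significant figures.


dG is in kJ/mol; multiply by 1000 to match R in J/(mol*K).
RT = 8.314 * 268 = 2228.152 J/mol
exponent = -dG*1000 / (RT) = -(-14.06*1000) / 2228.152 = 6.31016196
K = exp(6.31016196)
K = 550.13404, rounded to 4 significant figures:

550.1


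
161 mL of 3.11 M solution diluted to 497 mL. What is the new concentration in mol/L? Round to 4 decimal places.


Dilution: M1*V1 = M2*V2, solve for M2.
M2 = M1*V1 / V2
M2 = 3.11 * 161 / 497
M2 = 500.71 / 497
M2 = 1.00746479 mol/L, rounded to 4 dp:

1.0075 mol/L


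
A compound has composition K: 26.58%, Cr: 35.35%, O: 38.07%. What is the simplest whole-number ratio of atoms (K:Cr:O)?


Assume 100 g of compound, divide each mass% by atomic mass to get moles, then normalize by the smallest to get a raw atom ratio.
Moles per 100 g: K: 26.58/39.098 = 0.6798, Cr: 35.35/51.996 = 0.6799, O: 38.07/15.999 = 2.3795
Raw ratio (divide by min = 0.6798): K: 1.0, Cr: 1.0, O: 3.5
Multiply by 2 to clear fractions: K: 2.0 ~= 2, Cr: 2.0 ~= 2, O: 7.0 ~= 7
Reduce by GCD to get the simplest whole-number ratio:

2:2:7


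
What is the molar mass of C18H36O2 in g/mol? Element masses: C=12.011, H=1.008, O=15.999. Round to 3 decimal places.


M = sum(count * atomic_mass) over atoms.
M = 18*12.011 + 36*1.008 + 2*15.999
M = 216.198 + 36.288 + 31.998
M = 284.484 g/mol, rounded to 3 dp:

284.484 g/mol


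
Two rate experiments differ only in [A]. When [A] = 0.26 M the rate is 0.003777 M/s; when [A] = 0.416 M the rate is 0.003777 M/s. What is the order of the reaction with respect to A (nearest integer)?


Rate is proportional to [A]^n, so rate2/rate1 = ([A]2/[A]1)^n. Take logs to solve for n.
rate2/rate1 = 0.003777 / 0.003777 = 1.0
[A]2/[A]1 = 0.416 / 0.26 = 1.6
n = ln(1.0) / ln(1.6) = 0.0
Nearest integer order:

0


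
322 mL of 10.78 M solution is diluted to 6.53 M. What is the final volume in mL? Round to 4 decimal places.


Dilution: M1*V1 = M2*V2, solve for V2.
V2 = M1*V1 / M2
V2 = 10.78 * 322 / 6.53
V2 = 3471.16 / 6.53
V2 = 531.5712098 mL, rounded to 4 dp:

531.5712 mL


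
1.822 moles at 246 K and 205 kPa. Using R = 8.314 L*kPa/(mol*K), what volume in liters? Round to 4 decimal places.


PV = nRT, solve for V = nRT / P.
nRT = 1.822 * 8.314 * 246 = 3726.4346
V = 3726.4346 / 205
V = 18.17772976 L, rounded to 4 dp:

18.1777 L


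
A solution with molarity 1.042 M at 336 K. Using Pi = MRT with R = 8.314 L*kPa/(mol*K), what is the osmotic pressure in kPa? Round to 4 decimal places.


Osmotic pressure (van't Hoff): Pi = M*R*T.
RT = 8.314 * 336 = 2793.504
Pi = 1.042 * 2793.504
Pi = 2910.831168 kPa, rounded to 4 dp:

2910.8312 kPa


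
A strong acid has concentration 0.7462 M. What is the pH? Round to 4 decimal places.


A strong acid dissociates completely, so [H+] equals the given concentration.
pH = -log10([H+]) = -log10(0.7462)
pH = 0.12714476, rounded to 4 dp:

0.1271


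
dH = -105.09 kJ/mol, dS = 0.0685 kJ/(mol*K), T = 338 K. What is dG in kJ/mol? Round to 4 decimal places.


Gibbs: dG = dH - T*dS (consistent units, dS already in kJ/(mol*K)).
T*dS = 338 * 0.0685 = 23.153
dG = -105.09 - (23.153)
dG = -128.243 kJ/mol, rounded to 4 dp:

-128.2430 kJ/mol


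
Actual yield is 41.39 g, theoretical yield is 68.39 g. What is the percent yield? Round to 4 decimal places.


% yield = 100 * actual / theoretical
% yield = 100 * 41.39 / 68.39
% yield = 60.52054394 %, rounded to 4 dp:

60.5205 %


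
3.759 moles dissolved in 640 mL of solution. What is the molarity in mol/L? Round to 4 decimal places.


Convert volume to liters: V_L = V_mL / 1000.
V_L = 640 / 1000 = 0.64 L
M = n / V_L = 3.759 / 0.64
M = 5.8734375 mol/L, rounded to 4 dp:

5.8734 mol/L


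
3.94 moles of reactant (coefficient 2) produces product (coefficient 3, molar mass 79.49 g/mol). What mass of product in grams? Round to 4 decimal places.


Use the coefficient ratio to convert reactant moles to product moles, then multiply by the product's molar mass.
moles_P = moles_R * (coeff_P / coeff_R) = 3.94 * (3/2) = 5.91
mass_P = moles_P * M_P = 5.91 * 79.49
mass_P = 469.7859 g, rounded to 4 dp:

469.7859 g


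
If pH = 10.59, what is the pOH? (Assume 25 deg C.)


At 25 deg C, pH + pOH = 14.
pOH = 14 - pH = 14 - 10.59
pOH = 3.41:

3.41


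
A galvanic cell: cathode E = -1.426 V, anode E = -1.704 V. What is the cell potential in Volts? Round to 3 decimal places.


Standard cell potential: E_cell = E_cathode - E_anode.
E_cell = -1.426 - (-1.704)
E_cell = 0.278 V, rounded to 3 dp:

0.278 V


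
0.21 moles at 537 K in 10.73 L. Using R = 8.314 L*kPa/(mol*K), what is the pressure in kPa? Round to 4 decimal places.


PV = nRT, solve for P = nRT / V.
nRT = 0.21 * 8.314 * 537 = 937.5698
P = 937.5698 / 10.73
P = 87.37835974 kPa, rounded to 4 dp:

87.3784 kPa


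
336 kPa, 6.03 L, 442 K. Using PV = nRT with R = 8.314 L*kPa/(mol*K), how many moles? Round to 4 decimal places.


PV = nRT, solve for n = PV / (RT).
PV = 336 * 6.03 = 2026.08
RT = 8.314 * 442 = 3674.788
n = 2026.08 / 3674.788
n = 0.55134609 mol, rounded to 4 dp:

0.5513 mol


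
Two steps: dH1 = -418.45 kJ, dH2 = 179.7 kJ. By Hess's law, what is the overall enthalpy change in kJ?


Hess's law: enthalpy is a state function, so add the step enthalpies.
dH_total = dH1 + dH2 = -418.45 + (179.7)
dH_total = -238.75 kJ:

-238.75 kJ


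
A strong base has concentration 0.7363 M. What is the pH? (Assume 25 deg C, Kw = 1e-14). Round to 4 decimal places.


A strong base dissociates completely, so [OH-] equals the given concentration.
pOH = -log10([OH-]) = -log10(0.7363) = 0.132945
pH = 14 - pOH = 14 - 0.132945
pH = 13.867055, rounded to 4 dp:

13.8671


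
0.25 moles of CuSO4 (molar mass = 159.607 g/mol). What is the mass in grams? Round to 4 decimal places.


mass = n * M
mass = 0.25 * 159.607
mass = 39.90175 g, rounded to 4 dp:

39.9018 g


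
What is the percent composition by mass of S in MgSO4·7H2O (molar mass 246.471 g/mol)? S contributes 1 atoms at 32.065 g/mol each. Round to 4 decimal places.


pct = 100 * (n_elem * M_elem) / M_total
mass_contribution = 1 * 32.065 = 32.065 g/mol
pct = 100 * 32.065 / 246.471
pct = 13.00964414 %, rounded to 4 dp:

13.0096 %


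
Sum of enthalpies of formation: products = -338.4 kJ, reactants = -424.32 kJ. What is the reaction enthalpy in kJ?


dH_rxn = sum(dH_f products) - sum(dH_f reactants)
dH_rxn = -338.4 - (-424.32)
dH_rxn = 85.92 kJ:

85.92 kJ


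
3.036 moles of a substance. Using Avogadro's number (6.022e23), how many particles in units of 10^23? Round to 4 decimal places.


N = n * NA, then divide by 1e23 for the requested units.
N / 1e23 = n * 6.022
N / 1e23 = 3.036 * 6.022
N / 1e23 = 18.282792, rounded to 4 dp:

18.2828


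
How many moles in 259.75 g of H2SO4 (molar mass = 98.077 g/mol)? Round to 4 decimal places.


n = mass / M
n = 259.75 / 98.077
n = 2.6484293 mol, rounded to 4 dp:

2.6484 mol


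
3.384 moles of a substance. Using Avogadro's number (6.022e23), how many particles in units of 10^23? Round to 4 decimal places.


N = n * NA, then divide by 1e23 for the requested units.
N / 1e23 = n * 6.022
N / 1e23 = 3.384 * 6.022
N / 1e23 = 20.378448, rounded to 4 dp:

20.3784


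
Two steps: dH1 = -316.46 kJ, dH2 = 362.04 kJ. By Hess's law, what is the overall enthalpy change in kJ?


Hess's law: enthalpy is a state function, so add the step enthalpies.
dH_total = dH1 + dH2 = -316.46 + (362.04)
dH_total = 45.58 kJ:

45.58 kJ


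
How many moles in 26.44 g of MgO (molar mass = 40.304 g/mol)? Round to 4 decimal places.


n = mass / M
n = 26.44 / 40.304
n = 0.65601429 mol, rounded to 4 dp:

0.6560 mol


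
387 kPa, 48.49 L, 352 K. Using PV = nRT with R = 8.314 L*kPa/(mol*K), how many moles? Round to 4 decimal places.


PV = nRT, solve for n = PV / (RT).
PV = 387 * 48.49 = 18765.63
RT = 8.314 * 352 = 2926.528
n = 18765.63 / 2926.528
n = 6.41225028 mol, rounded to 4 dp:

6.4123 mol


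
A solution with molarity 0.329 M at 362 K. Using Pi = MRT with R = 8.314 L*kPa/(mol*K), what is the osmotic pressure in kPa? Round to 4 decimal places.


Osmotic pressure (van't Hoff): Pi = M*R*T.
RT = 8.314 * 362 = 3009.668
Pi = 0.329 * 3009.668
Pi = 990.180772 kPa, rounded to 4 dp:

990.1808 kPa


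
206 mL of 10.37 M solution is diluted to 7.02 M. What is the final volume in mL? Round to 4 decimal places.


Dilution: M1*V1 = M2*V2, solve for V2.
V2 = M1*V1 / M2
V2 = 10.37 * 206 / 7.02
V2 = 2136.22 / 7.02
V2 = 304.3048433 mL, rounded to 4 dp:

304.3048 mL


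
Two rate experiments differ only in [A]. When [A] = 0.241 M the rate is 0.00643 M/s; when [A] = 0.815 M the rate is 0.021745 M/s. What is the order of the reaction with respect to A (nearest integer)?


Rate is proportional to [A]^n, so rate2/rate1 = ([A]2/[A]1)^n. Take logs to solve for n.
rate2/rate1 = 0.021745 / 0.00643 = 3.3818
[A]2/[A]1 = 0.815 / 0.241 = 3.3817
n = ln(3.3818) / ln(3.3817) = 1.0
Nearest integer order:

1


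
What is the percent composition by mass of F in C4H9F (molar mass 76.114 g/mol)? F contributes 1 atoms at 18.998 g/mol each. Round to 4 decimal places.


pct = 100 * (n_elem * M_elem) / M_total
mass_contribution = 1 * 18.998 = 18.998 g/mol
pct = 100 * 18.998 / 76.114
pct = 24.95992853 %, rounded to 4 dp:

24.9599 %


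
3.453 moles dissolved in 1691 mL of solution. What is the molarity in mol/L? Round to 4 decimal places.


Convert volume to liters: V_L = V_mL / 1000.
V_L = 1691 / 1000 = 1.691 L
M = n / V_L = 3.453 / 1.691
M = 2.04198699 mol/L, rounded to 4 dp:

2.0420 mol/L


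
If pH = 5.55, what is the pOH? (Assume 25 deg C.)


At 25 deg C, pH + pOH = 14.
pOH = 14 - pH = 14 - 5.55
pOH = 8.45:

8.45


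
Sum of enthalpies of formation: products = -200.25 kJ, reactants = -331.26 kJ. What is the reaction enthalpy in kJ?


dH_rxn = sum(dH_f products) - sum(dH_f reactants)
dH_rxn = -200.25 - (-331.26)
dH_rxn = 131.01 kJ:

131.01 kJ


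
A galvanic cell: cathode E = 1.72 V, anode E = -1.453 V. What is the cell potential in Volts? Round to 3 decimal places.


Standard cell potential: E_cell = E_cathode - E_anode.
E_cell = 1.72 - (-1.453)
E_cell = 3.173 V, rounded to 3 dp:

3.173 V


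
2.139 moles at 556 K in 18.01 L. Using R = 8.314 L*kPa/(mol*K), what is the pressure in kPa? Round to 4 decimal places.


PV = nRT, solve for P = nRT / V.
nRT = 2.139 * 8.314 * 556 = 9887.7072
P = 9887.7072 / 18.01
P = 549.01205997 kPa, rounded to 4 dp:

549.0121 kPa


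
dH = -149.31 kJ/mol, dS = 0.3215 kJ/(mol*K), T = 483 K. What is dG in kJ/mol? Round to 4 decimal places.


Gibbs: dG = dH - T*dS (consistent units, dS already in kJ/(mol*K)).
T*dS = 483 * 0.3215 = 155.2845
dG = -149.31 - (155.2845)
dG = -304.5945 kJ/mol, rounded to 4 dp:

-304.5945 kJ/mol


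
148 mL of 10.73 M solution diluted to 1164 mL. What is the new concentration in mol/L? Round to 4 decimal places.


Dilution: M1*V1 = M2*V2, solve for M2.
M2 = M1*V1 / V2
M2 = 10.73 * 148 / 1164
M2 = 1588.04 / 1164
M2 = 1.36429553 mol/L, rounded to 4 dp:

1.3643 mol/L


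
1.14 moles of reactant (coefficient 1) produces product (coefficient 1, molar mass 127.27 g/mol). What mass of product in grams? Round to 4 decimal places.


Use the coefficient ratio to convert reactant moles to product moles, then multiply by the product's molar mass.
moles_P = moles_R * (coeff_P / coeff_R) = 1.14 * (1/1) = 1.14
mass_P = moles_P * M_P = 1.14 * 127.27
mass_P = 145.0878 g, rounded to 4 dp:

145.0878 g


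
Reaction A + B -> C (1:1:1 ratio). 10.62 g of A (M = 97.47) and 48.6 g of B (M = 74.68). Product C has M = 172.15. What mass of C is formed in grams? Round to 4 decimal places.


Find moles of each reactant; the smaller value is the limiting reagent in a 1:1:1 reaction, so moles_C equals moles of the limiter.
n_A = mass_A / M_A = 10.62 / 97.47 = 0.108957 mol
n_B = mass_B / M_B = 48.6 / 74.68 = 0.650777 mol
Limiting reagent: A (smaller), n_limiting = 0.108957 mol
mass_C = n_limiting * M_C = 0.108957 * 172.15
mass_C = 18.75694755 g, rounded to 4 dp:

18.7569 g


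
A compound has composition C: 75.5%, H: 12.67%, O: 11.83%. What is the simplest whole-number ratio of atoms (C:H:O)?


Assume 100 g of compound, divide each mass% by atomic mass to get moles, then normalize by the smallest to get a raw atom ratio.
Moles per 100 g: C: 75.5/12.011 = 6.2859, H: 12.67/1.008 = 12.5694, O: 11.83/15.999 = 0.7394
Raw ratio (divide by min = 0.7394): C: 8.501, H: 16.999, O: 1.0
Multiply by 2 to clear fractions: C: 17.002 ~= 17, H: 33.998 ~= 34, O: 2.0 ~= 2
Reduce by GCD to get the simplest whole-number ratio:

17:34:2


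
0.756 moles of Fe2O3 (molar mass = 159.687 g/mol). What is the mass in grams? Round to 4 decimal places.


mass = n * M
mass = 0.756 * 159.687
mass = 120.723372 g, rounded to 4 dp:

120.7234 g


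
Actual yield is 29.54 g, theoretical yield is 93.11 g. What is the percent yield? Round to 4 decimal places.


% yield = 100 * actual / theoretical
% yield = 100 * 29.54 / 93.11
% yield = 31.72591558 %, rounded to 4 dp:

31.7259 %


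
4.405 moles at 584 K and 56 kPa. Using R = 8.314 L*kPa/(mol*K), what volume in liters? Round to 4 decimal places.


PV = nRT, solve for V = nRT / P.
nRT = 4.405 * 8.314 * 584 = 21387.9313
V = 21387.9313 / 56
V = 381.92734464 L, rounded to 4 dp:

381.9273 L


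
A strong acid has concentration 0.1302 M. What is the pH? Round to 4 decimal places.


A strong acid dissociates completely, so [H+] equals the given concentration.
pH = -log10([H+]) = -log10(0.1302)
pH = 0.88538902, rounded to 4 dp:

0.8854


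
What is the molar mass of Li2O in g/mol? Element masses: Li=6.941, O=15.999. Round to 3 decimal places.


M = sum(count * atomic_mass) over atoms.
M = 2*6.941 + 1*15.999
M = 13.882 + 15.999
M = 29.881 g/mol, rounded to 3 dp:

29.881 g/mol


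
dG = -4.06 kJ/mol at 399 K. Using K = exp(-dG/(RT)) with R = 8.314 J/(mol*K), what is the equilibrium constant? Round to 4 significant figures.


dG is in kJ/mol; multiply by 1000 to match R in J/(mol*K).
RT = 8.314 * 399 = 3317.286 J/mol
exponent = -dG*1000 / (RT) = -(-4.06*1000) / 3317.286 = 1.22389206
K = exp(1.22389206)
K = 3.4003966, rounded to 4 significant figures:

3.400


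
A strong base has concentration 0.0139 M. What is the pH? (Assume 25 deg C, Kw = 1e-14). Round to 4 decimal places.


A strong base dissociates completely, so [OH-] equals the given concentration.
pOH = -log10([OH-]) = -log10(0.0139) = 1.856985
pH = 14 - pOH = 14 - 1.856985
pH = 12.143015, rounded to 4 dp:

12.1430


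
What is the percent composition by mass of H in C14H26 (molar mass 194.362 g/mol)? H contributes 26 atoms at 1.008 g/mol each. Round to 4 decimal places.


pct = 100 * (n_elem * M_elem) / M_total
mass_contribution = 26 * 1.008 = 26.208 g/mol
pct = 100 * 26.208 / 194.362
pct = 13.48411727 %, rounded to 4 dp:

13.4841 %


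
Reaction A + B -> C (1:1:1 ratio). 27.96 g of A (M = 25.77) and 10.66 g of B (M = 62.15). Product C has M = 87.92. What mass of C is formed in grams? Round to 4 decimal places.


Find moles of each reactant; the smaller value is the limiting reagent in a 1:1:1 reaction, so moles_C equals moles of the limiter.
n_A = mass_A / M_A = 27.96 / 25.77 = 1.084983 mol
n_B = mass_B / M_B = 10.66 / 62.15 = 0.171521 mol
Limiting reagent: B (smaller), n_limiting = 0.171521 mol
mass_C = n_limiting * M_C = 0.171521 * 87.92
mass_C = 15.08012632 g, rounded to 4 dp:

15.0801 g


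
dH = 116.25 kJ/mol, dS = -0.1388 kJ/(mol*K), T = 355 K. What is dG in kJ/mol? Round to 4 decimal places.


Gibbs: dG = dH - T*dS (consistent units, dS already in kJ/(mol*K)).
T*dS = 355 * -0.1388 = -49.274
dG = 116.25 - (-49.274)
dG = 165.524 kJ/mol, rounded to 4 dp:

165.5240 kJ/mol


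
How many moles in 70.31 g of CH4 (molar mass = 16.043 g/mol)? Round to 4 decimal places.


n = mass / M
n = 70.31 / 16.043
n = 4.38259677 mol, rounded to 4 dp:

4.3826 mol


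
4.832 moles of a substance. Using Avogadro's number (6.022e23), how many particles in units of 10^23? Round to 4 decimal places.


N = n * NA, then divide by 1e23 for the requested units.
N / 1e23 = n * 6.022
N / 1e23 = 4.832 * 6.022
N / 1e23 = 29.098304, rounded to 4 dp:

29.0983


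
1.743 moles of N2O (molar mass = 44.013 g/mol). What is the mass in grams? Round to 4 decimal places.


mass = n * M
mass = 1.743 * 44.013
mass = 76.714659 g, rounded to 4 dp:

76.7147 g


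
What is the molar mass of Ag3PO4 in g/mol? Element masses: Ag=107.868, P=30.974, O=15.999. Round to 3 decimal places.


M = sum(count * atomic_mass) over atoms.
M = 3*107.868 + 1*30.974 + 4*15.999
M = 323.604 + 30.974 + 63.996
M = 418.574 g/mol, rounded to 3 dp:

418.574 g/mol


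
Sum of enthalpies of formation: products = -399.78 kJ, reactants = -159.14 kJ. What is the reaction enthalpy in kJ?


dH_rxn = sum(dH_f products) - sum(dH_f reactants)
dH_rxn = -399.78 - (-159.14)
dH_rxn = -240.64 kJ:

-240.64 kJ


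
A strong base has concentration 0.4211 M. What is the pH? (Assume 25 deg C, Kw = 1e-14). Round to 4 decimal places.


A strong base dissociates completely, so [OH-] equals the given concentration.
pOH = -log10([OH-]) = -log10(0.4211) = 0.375615
pH = 14 - pOH = 14 - 0.375615
pH = 13.624385, rounded to 4 dp:

13.6244


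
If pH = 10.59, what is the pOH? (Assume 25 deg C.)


At 25 deg C, pH + pOH = 14.
pOH = 14 - pH = 14 - 10.59
pOH = 3.41:

3.41


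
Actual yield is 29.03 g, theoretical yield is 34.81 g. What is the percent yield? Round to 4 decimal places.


% yield = 100 * actual / theoretical
% yield = 100 * 29.03 / 34.81
% yield = 83.39557598 %, rounded to 4 dp:

83.3956 %


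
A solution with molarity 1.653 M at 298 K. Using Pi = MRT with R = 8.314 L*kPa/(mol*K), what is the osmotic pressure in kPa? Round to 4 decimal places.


Osmotic pressure (van't Hoff): Pi = M*R*T.
RT = 8.314 * 298 = 2477.572
Pi = 1.653 * 2477.572
Pi = 4095.426516 kPa, rounded to 4 dp:

4095.4265 kPa


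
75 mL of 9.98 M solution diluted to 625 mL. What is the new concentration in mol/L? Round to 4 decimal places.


Dilution: M1*V1 = M2*V2, solve for M2.
M2 = M1*V1 / V2
M2 = 9.98 * 75 / 625
M2 = 748.5 / 625
M2 = 1.1976 mol/L, rounded to 4 dp:

1.1976 mol/L


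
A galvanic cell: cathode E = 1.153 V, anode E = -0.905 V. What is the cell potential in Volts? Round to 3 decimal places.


Standard cell potential: E_cell = E_cathode - E_anode.
E_cell = 1.153 - (-0.905)
E_cell = 2.058 V, rounded to 3 dp:

2.058 V


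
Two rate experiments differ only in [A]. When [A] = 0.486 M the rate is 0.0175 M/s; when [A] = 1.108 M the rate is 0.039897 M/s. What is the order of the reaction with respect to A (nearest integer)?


Rate is proportional to [A]^n, so rate2/rate1 = ([A]2/[A]1)^n. Take logs to solve for n.
rate2/rate1 = 0.039897 / 0.0175 = 2.2798
[A]2/[A]1 = 1.108 / 0.486 = 2.2798
n = ln(2.2798) / ln(2.2798) = 1.0
Nearest integer order:

1


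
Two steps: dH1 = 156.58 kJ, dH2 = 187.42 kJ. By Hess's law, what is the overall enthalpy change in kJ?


Hess's law: enthalpy is a state function, so add the step enthalpies.
dH_total = dH1 + dH2 = 156.58 + (187.42)
dH_total = 344.0 kJ:

344.00 kJ


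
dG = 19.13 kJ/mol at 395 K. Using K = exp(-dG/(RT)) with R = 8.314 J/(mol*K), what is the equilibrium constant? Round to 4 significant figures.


dG is in kJ/mol; multiply by 1000 to match R in J/(mol*K).
RT = 8.314 * 395 = 3284.03 J/mol
exponent = -dG*1000 / (RT) = -(19.13*1000) / 3284.03 = -5.82515994
K = exp(-5.82515994)
K = 0.0029523319, rounded to 4 significant figures:

0.002952


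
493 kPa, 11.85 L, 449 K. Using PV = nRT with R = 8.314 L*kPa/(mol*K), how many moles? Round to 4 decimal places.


PV = nRT, solve for n = PV / (RT).
PV = 493 * 11.85 = 5842.05
RT = 8.314 * 449 = 3732.986
n = 5842.05 / 3732.986
n = 1.56498042 mol, rounded to 4 dp:

1.5650 mol


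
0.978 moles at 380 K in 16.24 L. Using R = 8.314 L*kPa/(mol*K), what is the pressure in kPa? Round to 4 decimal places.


PV = nRT, solve for P = nRT / V.
nRT = 0.978 * 8.314 * 380 = 3089.815
P = 3089.815 / 16.24
P = 190.25954433 kPa, rounded to 4 dp:

190.2595 kPa


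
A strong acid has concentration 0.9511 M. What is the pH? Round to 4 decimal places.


A strong acid dissociates completely, so [H+] equals the given concentration.
pH = -log10([H+]) = -log10(0.9511)
pH = 0.02177382, rounded to 4 dp:

0.0218


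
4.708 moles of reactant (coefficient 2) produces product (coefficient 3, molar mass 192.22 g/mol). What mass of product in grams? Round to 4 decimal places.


Use the coefficient ratio to convert reactant moles to product moles, then multiply by the product's molar mass.
moles_P = moles_R * (coeff_P / coeff_R) = 4.708 * (3/2) = 7.062
mass_P = moles_P * M_P = 7.062 * 192.22
mass_P = 1357.45764 g, rounded to 4 dp:

1357.4576 g


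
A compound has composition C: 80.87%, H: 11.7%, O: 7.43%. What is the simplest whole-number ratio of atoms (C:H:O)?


Assume 100 g of compound, divide each mass% by atomic mass to get moles, then normalize by the smallest to get a raw atom ratio.
Moles per 100 g: C: 80.87/12.011 = 6.733, H: 11.7/1.008 = 11.6071, O: 7.43/15.999 = 0.4644
Raw ratio (divide by min = 0.4644): C: 14.498, H: 24.994, O: 1.0
Multiply by 2 to clear fractions: C: 28.996 ~= 29, H: 49.987 ~= 50, O: 2.0 ~= 2
Reduce by GCD to get the simplest whole-number ratio:

29:50:2


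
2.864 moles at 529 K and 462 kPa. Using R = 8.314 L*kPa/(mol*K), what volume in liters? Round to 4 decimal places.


PV = nRT, solve for V = nRT / P.
nRT = 2.864 * 8.314 * 529 = 12596.1756
V = 12596.1756 / 462
V = 27.26444935 L, rounded to 4 dp:

27.2644 L


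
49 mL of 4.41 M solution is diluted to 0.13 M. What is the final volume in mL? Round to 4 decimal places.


Dilution: M1*V1 = M2*V2, solve for V2.
V2 = M1*V1 / M2
V2 = 4.41 * 49 / 0.13
V2 = 216.09 / 0.13
V2 = 1662.23076923 mL, rounded to 4 dp:

1662.2308 mL


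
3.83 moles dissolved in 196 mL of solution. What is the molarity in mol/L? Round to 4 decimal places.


Convert volume to liters: V_L = V_mL / 1000.
V_L = 196 / 1000 = 0.196 L
M = n / V_L = 3.83 / 0.196
M = 19.54081633 mol/L, rounded to 4 dp:

19.5408 mol/L


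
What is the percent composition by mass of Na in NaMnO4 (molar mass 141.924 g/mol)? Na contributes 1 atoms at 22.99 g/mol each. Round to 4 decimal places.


pct = 100 * (n_elem * M_elem) / M_total
mass_contribution = 1 * 22.99 = 22.99 g/mol
pct = 100 * 22.99 / 141.924
pct = 16.19881063 %, rounded to 4 dp:

16.1988 %


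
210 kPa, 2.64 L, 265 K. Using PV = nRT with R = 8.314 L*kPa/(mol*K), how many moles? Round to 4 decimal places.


PV = nRT, solve for n = PV / (RT).
PV = 210 * 2.64 = 554.4
RT = 8.314 * 265 = 2203.21
n = 554.4 / 2203.21
n = 0.25163284 mol, rounded to 4 dp:

0.2516 mol


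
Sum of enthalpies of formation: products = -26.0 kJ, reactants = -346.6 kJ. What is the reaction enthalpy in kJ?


dH_rxn = sum(dH_f products) - sum(dH_f reactants)
dH_rxn = -26.0 - (-346.6)
dH_rxn = 320.6 kJ:

320.60 kJ


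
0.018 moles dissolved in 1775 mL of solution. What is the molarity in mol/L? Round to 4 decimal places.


Convert volume to liters: V_L = V_mL / 1000.
V_L = 1775 / 1000 = 1.775 L
M = n / V_L = 0.018 / 1.775
M = 0.01014085 mol/L, rounded to 4 dp:

0.0101 mol/L


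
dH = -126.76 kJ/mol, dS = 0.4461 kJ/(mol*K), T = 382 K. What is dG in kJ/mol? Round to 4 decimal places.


Gibbs: dG = dH - T*dS (consistent units, dS already in kJ/(mol*K)).
T*dS = 382 * 0.4461 = 170.4102
dG = -126.76 - (170.4102)
dG = -297.1702 kJ/mol, rounded to 4 dp:

-297.1702 kJ/mol


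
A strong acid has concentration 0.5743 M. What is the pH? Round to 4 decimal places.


A strong acid dissociates completely, so [H+] equals the given concentration.
pH = -log10([H+]) = -log10(0.5743)
pH = 0.24086118, rounded to 4 dp:

0.2409


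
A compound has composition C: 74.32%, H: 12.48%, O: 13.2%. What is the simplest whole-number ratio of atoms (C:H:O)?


Assume 100 g of compound, divide each mass% by atomic mass to get moles, then normalize by the smallest to get a raw atom ratio.
Moles per 100 g: C: 74.32/12.011 = 6.1877, H: 12.48/1.008 = 12.381, O: 13.2/15.999 = 0.8251
Raw ratio (divide by min = 0.8251): C: 7.5, H: 15.006, O: 1.0
Multiply by 2 to clear fractions: C: 14.999 ~= 15, H: 30.013 ~= 30, O: 2.0 ~= 2
Reduce by GCD to get the simplest whole-number ratio:

15:30:2


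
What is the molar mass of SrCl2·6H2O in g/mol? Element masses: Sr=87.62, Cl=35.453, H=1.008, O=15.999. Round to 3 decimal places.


M = sum(count * atomic_mass) over atoms.
M = 1*87.62 + 2*35.453 + 12*1.008 + 6*15.999
M = 87.62 + 70.906 + 12.096 + 95.994
M = 266.616 g/mol, rounded to 3 dp:

266.616 g/mol


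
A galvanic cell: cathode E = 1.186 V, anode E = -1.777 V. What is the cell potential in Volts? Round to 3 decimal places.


Standard cell potential: E_cell = E_cathode - E_anode.
E_cell = 1.186 - (-1.777)
E_cell = 2.963 V, rounded to 3 dp:

2.963 V


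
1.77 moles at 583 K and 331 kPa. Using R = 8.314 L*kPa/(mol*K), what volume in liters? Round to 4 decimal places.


PV = nRT, solve for V = nRT / P.
nRT = 1.77 * 8.314 * 583 = 8579.2997
V = 8579.2997 / 331
V = 25.91933444 L, rounded to 4 dp:

25.9193 L


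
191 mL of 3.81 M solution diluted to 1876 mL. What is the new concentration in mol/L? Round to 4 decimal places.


Dilution: M1*V1 = M2*V2, solve for M2.
M2 = M1*V1 / V2
M2 = 3.81 * 191 / 1876
M2 = 727.71 / 1876
M2 = 0.38790512 mol/L, rounded to 4 dp:

0.3879 mol/L


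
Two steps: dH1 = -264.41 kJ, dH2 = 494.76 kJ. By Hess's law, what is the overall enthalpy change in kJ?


Hess's law: enthalpy is a state function, so add the step enthalpies.
dH_total = dH1 + dH2 = -264.41 + (494.76)
dH_total = 230.35 kJ:

230.35 kJ


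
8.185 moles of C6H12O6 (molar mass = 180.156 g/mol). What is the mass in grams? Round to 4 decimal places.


mass = n * M
mass = 8.185 * 180.156
mass = 1474.57686 g, rounded to 4 dp:

1474.5769 g


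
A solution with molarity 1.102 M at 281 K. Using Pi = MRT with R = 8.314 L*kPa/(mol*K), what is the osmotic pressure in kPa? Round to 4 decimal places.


Osmotic pressure (van't Hoff): Pi = M*R*T.
RT = 8.314 * 281 = 2336.234
Pi = 1.102 * 2336.234
Pi = 2574.529868 kPa, rounded to 4 dp:

2574.5299 kPa


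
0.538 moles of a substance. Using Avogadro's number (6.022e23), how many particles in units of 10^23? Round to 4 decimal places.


N = n * NA, then divide by 1e23 for the requested units.
N / 1e23 = n * 6.022
N / 1e23 = 0.538 * 6.022
N / 1e23 = 3.239836, rounded to 4 dp:

3.2398


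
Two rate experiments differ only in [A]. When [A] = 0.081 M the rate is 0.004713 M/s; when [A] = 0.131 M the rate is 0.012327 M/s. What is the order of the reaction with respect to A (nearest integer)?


Rate is proportional to [A]^n, so rate2/rate1 = ([A]2/[A]1)^n. Take logs to solve for n.
rate2/rate1 = 0.012327 / 0.004713 = 2.6155
[A]2/[A]1 = 0.131 / 0.081 = 1.6173
n = ln(2.6155) / ln(1.6173) = 2.0
Nearest integer order:

2


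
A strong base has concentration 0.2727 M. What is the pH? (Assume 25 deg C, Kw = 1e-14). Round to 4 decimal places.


A strong base dissociates completely, so [OH-] equals the given concentration.
pOH = -log10([OH-]) = -log10(0.2727) = 0.564315
pH = 14 - pOH = 14 - 0.564315
pH = 13.435685, rounded to 4 dp:

13.4357


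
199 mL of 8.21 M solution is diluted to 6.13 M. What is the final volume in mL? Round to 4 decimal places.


Dilution: M1*V1 = M2*V2, solve for V2.
V2 = M1*V1 / M2
V2 = 8.21 * 199 / 6.13
V2 = 1633.79 / 6.13
V2 = 266.52365416 mL, rounded to 4 dp:

266.5237 mL


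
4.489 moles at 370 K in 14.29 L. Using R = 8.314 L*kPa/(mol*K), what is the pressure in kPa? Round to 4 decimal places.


PV = nRT, solve for P = nRT / V.
nRT = 4.489 * 8.314 * 370 = 13808.972
P = 13808.972 / 14.29
P = 966.33813856 kPa, rounded to 4 dp:

966.3381 kPa


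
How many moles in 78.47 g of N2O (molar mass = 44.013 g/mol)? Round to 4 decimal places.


n = mass / M
n = 78.47 / 44.013
n = 1.78288233 mol, rounded to 4 dp:

1.7829 mol


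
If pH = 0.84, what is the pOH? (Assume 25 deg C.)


At 25 deg C, pH + pOH = 14.
pOH = 14 - pH = 14 - 0.84
pOH = 13.16:

13.16


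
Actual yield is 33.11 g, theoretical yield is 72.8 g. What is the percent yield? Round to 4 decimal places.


% yield = 100 * actual / theoretical
% yield = 100 * 33.11 / 72.8
% yield = 45.48076923 %, rounded to 4 dp:

45.4808 %


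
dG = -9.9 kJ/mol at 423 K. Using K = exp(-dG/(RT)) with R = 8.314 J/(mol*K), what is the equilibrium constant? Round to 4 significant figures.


dG is in kJ/mol; multiply by 1000 to match R in J/(mol*K).
RT = 8.314 * 423 = 3516.822 J/mol
exponent = -dG*1000 / (RT) = -(-9.9*1000) / 3516.822 = 2.81504153
K = exp(2.81504153)
K = 16.693869, rounded to 4 significant figures:

16.69


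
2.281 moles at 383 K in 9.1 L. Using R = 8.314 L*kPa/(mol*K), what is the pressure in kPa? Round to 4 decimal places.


PV = nRT, solve for P = nRT / V.
nRT = 2.281 * 8.314 * 383 = 7263.3016
P = 7263.3016 / 9.1
P = 798.16501099 kPa, rounded to 4 dp:

798.1650 kPa


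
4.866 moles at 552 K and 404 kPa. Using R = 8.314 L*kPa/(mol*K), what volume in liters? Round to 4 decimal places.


PV = nRT, solve for V = nRT / P.
nRT = 4.866 * 8.314 * 552 = 22331.67
V = 22331.67 / 404
V = 55.27641089 L, rounded to 4 dp:

55.2764 L


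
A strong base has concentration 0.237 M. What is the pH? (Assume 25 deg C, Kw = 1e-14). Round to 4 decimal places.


A strong base dissociates completely, so [OH-] equals the given concentration.
pOH = -log10([OH-]) = -log10(0.237) = 0.625252
pH = 14 - pOH = 14 - 0.625252
pH = 13.374748, rounded to 4 dp:

13.3747


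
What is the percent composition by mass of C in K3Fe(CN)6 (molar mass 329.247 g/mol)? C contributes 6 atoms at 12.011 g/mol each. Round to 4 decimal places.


pct = 100 * (n_elem * M_elem) / M_total
mass_contribution = 6 * 12.011 = 72.066 g/mol
pct = 100 * 72.066 / 329.247
pct = 21.88812654 %, rounded to 4 dp:

21.8881 %


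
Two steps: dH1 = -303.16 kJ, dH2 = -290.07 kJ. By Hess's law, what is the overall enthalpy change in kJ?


Hess's law: enthalpy is a state function, so add the step enthalpies.
dH_total = dH1 + dH2 = -303.16 + (-290.07)
dH_total = -593.23 kJ:

-593.23 kJ


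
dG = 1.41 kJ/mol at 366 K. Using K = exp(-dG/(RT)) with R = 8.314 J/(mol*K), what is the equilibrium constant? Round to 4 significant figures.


dG is in kJ/mol; multiply by 1000 to match R in J/(mol*K).
RT = 8.314 * 366 = 3042.924 J/mol
exponent = -dG*1000 / (RT) = -(1.41*1000) / 3042.924 = -0.4633701
K = exp(-0.4633701)
K = 0.62915974, rounded to 4 significant figures:

0.6292


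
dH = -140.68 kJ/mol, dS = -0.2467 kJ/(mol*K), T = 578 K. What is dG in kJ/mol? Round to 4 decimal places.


Gibbs: dG = dH - T*dS (consistent units, dS already in kJ/(mol*K)).
T*dS = 578 * -0.2467 = -142.5926
dG = -140.68 - (-142.5926)
dG = 1.9126 kJ/mol, rounded to 4 dp:

1.9126 kJ/mol


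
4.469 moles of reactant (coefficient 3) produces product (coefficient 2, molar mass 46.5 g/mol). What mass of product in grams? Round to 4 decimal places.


Use the coefficient ratio to convert reactant moles to product moles, then multiply by the product's molar mass.
moles_P = moles_R * (coeff_P / coeff_R) = 4.469 * (2/3) = 2.979333
mass_P = moles_P * M_P = 2.979333 * 46.5
mass_P = 138.5389845 g, rounded to 4 dp:

138.5390 g
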